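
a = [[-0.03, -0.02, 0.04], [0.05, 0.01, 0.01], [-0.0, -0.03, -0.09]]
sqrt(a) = [[(0.05+0.03j), -0.11-0.04j, (0.05-0.15j)], [(0.2-0.01j), (0.2+0.01j), 0.08+0.05j], [-0.04-0.05j, -0.07+0.07j, (-0.01+0.27j)]]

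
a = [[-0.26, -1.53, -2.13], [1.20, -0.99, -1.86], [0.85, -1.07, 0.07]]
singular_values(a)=[3.48, 1.37, 0.84]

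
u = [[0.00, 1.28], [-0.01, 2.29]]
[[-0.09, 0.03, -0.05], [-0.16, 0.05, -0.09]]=u @ [[-0.17, -0.01, -0.04], [-0.07, 0.02, -0.04]]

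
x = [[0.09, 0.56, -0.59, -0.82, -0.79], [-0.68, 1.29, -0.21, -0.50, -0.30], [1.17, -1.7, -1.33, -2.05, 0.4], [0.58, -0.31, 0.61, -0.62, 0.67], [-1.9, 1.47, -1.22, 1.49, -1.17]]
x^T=[[0.09, -0.68, 1.17, 0.58, -1.9], [0.56, 1.29, -1.7, -0.31, 1.47], [-0.59, -0.21, -1.33, 0.61, -1.22], [-0.82, -0.5, -2.05, -0.62, 1.49], [-0.79, -0.3, 0.40, 0.67, -1.17]]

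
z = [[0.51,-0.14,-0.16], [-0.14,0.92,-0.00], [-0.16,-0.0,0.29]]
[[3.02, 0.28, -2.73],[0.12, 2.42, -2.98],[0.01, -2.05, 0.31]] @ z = [[1.94,-0.17,-1.27], [0.2,2.21,-0.88], [0.24,-1.89,0.09]]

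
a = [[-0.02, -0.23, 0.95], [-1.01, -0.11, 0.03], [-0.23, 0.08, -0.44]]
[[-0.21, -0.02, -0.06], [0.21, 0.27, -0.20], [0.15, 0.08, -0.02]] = a @[[-0.21,  -0.25,  0.21], [-0.09,  -0.2,  -0.18], [-0.25,  -0.08,  -0.1]]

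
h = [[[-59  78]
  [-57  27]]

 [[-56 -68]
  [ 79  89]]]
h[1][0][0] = -56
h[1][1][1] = 89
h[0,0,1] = 78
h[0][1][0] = -57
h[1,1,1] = 89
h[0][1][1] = 27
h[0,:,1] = [78, 27]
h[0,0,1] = 78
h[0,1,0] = -57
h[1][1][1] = 89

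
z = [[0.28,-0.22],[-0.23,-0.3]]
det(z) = -0.13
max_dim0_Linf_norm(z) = 0.3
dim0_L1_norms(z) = [0.51, 0.52]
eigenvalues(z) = [0.36, -0.38]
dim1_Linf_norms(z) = [0.28, 0.3]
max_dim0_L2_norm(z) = 0.37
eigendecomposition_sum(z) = [[0.32, -0.11], [-0.11, 0.04]] + [[-0.04,-0.11], [-0.12,-0.34]]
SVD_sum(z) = [[-0.02, -0.03], [-0.20, -0.32]] + [[0.30, -0.19],[-0.03, 0.02]]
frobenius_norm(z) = 0.52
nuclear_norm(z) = 0.73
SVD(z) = [[0.10, 1.0], [1.0, -0.1]] @ diag([0.37822938293215796, 0.35586870315716024]) @ [[-0.53, -0.85], [0.85, -0.53]]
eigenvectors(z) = [[0.94, 0.32], [-0.33, 0.95]]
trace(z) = -0.02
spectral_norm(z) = 0.38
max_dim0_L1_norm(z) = 0.52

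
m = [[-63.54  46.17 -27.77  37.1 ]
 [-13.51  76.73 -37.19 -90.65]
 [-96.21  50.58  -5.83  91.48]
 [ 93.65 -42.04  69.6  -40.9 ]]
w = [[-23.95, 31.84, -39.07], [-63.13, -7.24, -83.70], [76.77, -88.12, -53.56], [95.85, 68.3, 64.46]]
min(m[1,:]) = -90.65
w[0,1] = 31.84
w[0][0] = -23.95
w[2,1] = -88.12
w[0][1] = 31.84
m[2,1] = 50.58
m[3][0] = 93.65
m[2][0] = -96.21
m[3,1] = -42.04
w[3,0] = 95.85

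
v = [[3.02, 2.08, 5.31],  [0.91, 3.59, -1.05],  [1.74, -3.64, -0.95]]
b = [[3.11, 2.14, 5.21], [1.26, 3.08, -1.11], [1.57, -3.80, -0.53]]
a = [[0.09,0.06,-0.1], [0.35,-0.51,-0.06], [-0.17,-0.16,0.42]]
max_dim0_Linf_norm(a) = 0.51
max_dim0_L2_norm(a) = 0.54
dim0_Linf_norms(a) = [0.35, 0.51, 0.42]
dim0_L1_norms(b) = [5.94, 9.02, 6.85]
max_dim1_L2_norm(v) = 6.45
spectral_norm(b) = 6.66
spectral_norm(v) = 6.75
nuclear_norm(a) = 1.17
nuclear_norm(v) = 13.83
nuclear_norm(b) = 13.57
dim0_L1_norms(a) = [0.61, 0.73, 0.58]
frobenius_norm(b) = 8.42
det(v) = -74.60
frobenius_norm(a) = 0.80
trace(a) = -0.00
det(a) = -0.01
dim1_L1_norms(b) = [10.46, 5.45, 5.9]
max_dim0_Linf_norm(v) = 5.31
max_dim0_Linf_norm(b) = 5.21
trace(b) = 5.66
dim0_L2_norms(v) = [3.6, 5.52, 5.5]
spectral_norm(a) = 0.62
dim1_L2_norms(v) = [6.45, 3.85, 4.14]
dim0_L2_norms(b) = [3.7, 5.34, 5.35]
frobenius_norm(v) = 8.58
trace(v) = 5.66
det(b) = -70.63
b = a + v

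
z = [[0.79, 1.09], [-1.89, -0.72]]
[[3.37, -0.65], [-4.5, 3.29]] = z @ [[1.66, -2.09], [1.89, 0.92]]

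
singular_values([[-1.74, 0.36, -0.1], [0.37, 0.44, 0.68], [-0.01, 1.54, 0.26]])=[1.86, 1.64, 0.5]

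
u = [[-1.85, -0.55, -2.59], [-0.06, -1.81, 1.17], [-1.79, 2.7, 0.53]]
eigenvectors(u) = [[0.52,-0.75,-0.8], [-0.23,0.35,-0.6], [-0.82,-0.56,0.07]]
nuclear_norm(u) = 8.36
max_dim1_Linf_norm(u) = 2.7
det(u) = 17.56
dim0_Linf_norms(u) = [1.85, 2.7, 2.59]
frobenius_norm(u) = 5.08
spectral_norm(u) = 3.67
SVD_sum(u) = [[-0.88, 1.12, -0.49],[0.99, -1.26, 0.55],[-1.68, 2.15, -0.94]] + [[-0.75, -1.57, -2.24],[-0.02, -0.05, -0.07],[0.38, 0.79, 1.13]] + [[-0.21, -0.1, 0.14], [-1.02, -0.50, 0.69], [-0.49, -0.24, 0.33]]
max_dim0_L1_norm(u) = 5.06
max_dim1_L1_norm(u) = 5.02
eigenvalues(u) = [2.44, -3.54, -2.03]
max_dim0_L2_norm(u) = 3.3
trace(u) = -3.13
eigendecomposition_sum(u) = [[0.45, -0.73, -1.06], [-0.20, 0.33, 0.47], [-0.71, 1.15, 1.66]] + [[-1.52, 1.86, -1.50], [0.72, -0.88, 0.71], [-1.15, 1.4, -1.13]] + [[-0.78, -1.68, -0.02],[-0.58, -1.25, -0.02],[0.07, 0.15, 0.00]]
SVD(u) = [[0.41, -0.89, -0.19], [-0.46, -0.03, -0.89], [0.79, 0.45, -0.42]] @ diag([3.667950659257703, 3.184635634372133, 1.503640195504951]) @ [[-0.58, 0.74, -0.32], [0.27, 0.55, 0.79], [0.77, 0.38, -0.52]]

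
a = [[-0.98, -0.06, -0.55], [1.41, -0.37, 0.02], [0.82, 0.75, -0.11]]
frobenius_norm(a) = 2.15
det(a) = -0.78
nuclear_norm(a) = 3.25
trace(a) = -1.46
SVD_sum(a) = [[-1.04, -0.05, -0.15], [1.36, 0.07, 0.19], [0.82, 0.04, 0.12]] + [[-0.00, 0.06, -0.01], [0.01, -0.40, 0.07], [-0.02, 0.73, -0.13]] + [[0.06,-0.07,-0.39], [0.04,-0.04,-0.24], [0.01,-0.02,-0.1]]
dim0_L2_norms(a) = [1.9, 0.84, 0.56]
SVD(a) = [[-0.55, 0.07, 0.84], [0.72, -0.48, 0.51], [0.43, 0.88, 0.21]] @ diag([1.9222779103134906, 0.8421555279794263, 0.4842744079697946]) @ [[0.99, 0.05, 0.14], [-0.02, 0.99, -0.17], [0.14, -0.17, -0.98]]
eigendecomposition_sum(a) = [[-0.21+0.18j, -0.15+0.06j, (-0.13-0.13j)], [(0.2+0.41j), (0.04+0.27j), (-0.26+0.15j)], [(0.55-0j), (0.31+0.1j), 0.02+0.37j]] + [[-0.21-0.18j, -0.15-0.06j, (-0.13+0.13j)], [(0.2-0.41j), (0.04-0.27j), -0.26-0.15j], [(0.55+0j), (0.31-0.1j), 0.02-0.37j]] + [[(-0.56+0j),0.24-0.00j,-0.30+0.00j], [1.01-0.00j,-0.44+0.00j,0.54-0.00j], [-0.29+0.00j,0.13-0.00j,(-0.15+0j)]]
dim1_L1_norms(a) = [1.59, 1.8, 1.68]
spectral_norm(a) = 1.92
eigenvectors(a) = [[(0.27-0.23j), 0.27+0.23j, (0.47+0j)],[-0.26-0.53j, (-0.26+0.53j), (-0.85+0j)],[(-0.72+0j), -0.72-0.00j, 0.24+0.00j]]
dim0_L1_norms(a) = [3.21, 1.18, 0.68]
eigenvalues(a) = [(-0.15+0.81j), (-0.15-0.81j), (-1.15+0j)]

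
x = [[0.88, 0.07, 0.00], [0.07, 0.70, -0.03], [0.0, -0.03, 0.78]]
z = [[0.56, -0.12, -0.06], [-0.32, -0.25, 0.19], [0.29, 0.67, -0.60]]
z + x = [[1.44, -0.05, -0.06],[-0.25, 0.45, 0.16],[0.29, 0.64, 0.18]]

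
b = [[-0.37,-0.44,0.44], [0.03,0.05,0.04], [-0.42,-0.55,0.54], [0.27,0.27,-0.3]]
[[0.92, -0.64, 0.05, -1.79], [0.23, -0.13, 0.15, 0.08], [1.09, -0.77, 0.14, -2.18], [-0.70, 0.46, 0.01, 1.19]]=b @ [[-0.59, 0.06, 2.36, 1.21], [2.02, -0.89, -0.01, 1.90], [3.61, -2.29, 2.09, -1.16]]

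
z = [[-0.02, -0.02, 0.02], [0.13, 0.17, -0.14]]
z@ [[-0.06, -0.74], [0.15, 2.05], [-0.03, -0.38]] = [[-0.00, -0.03], [0.02, 0.31]]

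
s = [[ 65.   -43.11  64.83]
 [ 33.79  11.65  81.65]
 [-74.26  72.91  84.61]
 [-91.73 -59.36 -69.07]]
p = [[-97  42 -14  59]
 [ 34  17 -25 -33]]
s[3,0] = -91.73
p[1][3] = -33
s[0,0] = 65.0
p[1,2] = -25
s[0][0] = 65.0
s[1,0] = 33.79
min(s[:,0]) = -91.73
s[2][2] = 84.61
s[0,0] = 65.0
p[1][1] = 17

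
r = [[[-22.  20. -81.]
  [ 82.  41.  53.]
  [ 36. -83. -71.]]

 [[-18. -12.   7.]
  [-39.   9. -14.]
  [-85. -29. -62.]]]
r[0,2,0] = 36.0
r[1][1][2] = -14.0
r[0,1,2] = 53.0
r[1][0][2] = 7.0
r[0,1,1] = 41.0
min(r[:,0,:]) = -81.0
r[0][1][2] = 53.0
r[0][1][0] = 82.0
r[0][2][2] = -71.0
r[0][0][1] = 20.0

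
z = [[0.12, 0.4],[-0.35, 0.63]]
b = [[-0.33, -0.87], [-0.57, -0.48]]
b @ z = [[0.26, -0.68], [0.10, -0.53]]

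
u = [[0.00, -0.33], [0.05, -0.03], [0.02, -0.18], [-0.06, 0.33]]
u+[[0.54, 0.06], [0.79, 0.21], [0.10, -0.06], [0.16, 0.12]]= [[0.54, -0.27], [0.84, 0.18], [0.12, -0.24], [0.1, 0.45]]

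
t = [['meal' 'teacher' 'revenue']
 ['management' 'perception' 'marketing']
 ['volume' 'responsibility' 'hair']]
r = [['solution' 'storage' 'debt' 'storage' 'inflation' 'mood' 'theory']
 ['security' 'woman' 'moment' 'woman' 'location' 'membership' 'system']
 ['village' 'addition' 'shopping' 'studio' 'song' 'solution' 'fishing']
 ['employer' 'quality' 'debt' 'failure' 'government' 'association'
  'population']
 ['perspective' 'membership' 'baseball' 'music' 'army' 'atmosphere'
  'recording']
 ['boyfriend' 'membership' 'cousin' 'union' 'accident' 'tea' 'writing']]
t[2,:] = ['volume', 'responsibility', 'hair']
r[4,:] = ['perspective', 'membership', 'baseball', 'music', 'army', 'atmosphere', 'recording']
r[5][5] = 'tea'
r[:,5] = ['mood', 'membership', 'solution', 'association', 'atmosphere', 'tea']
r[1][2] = 'moment'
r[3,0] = 'employer'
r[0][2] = 'debt'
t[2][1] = 'responsibility'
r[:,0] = ['solution', 'security', 'village', 'employer', 'perspective', 'boyfriend']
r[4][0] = 'perspective'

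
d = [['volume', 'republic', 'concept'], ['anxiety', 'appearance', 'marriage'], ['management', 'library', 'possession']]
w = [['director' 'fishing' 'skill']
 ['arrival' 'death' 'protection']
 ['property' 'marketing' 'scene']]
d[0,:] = ['volume', 'republic', 'concept']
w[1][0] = 'arrival'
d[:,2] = ['concept', 'marriage', 'possession']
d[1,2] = 'marriage'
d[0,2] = 'concept'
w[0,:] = ['director', 'fishing', 'skill']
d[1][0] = 'anxiety'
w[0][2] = 'skill'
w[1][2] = 'protection'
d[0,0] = 'volume'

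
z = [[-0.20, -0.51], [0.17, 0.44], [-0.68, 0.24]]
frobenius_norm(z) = 1.02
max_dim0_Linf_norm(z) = 0.68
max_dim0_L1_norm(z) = 1.19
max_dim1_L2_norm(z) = 0.72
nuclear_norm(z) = 1.44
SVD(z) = [[-0.56, 0.51], [0.48, -0.44], [-0.68, -0.73]] @ diag([0.73360804131144, 0.7102247825323985]) @ [[0.89, 0.45], [0.45, -0.89]]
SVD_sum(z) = [[-0.36, -0.18], [0.31, 0.16], [-0.44, -0.23]] + [[0.16, -0.33], [-0.14, 0.28], [-0.24, 0.47]]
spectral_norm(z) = 0.73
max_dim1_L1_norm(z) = 0.92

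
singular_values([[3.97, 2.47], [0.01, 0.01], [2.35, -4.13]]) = [4.81, 4.61]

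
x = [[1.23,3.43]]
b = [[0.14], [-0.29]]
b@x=[[0.17, 0.48], [-0.36, -0.99]]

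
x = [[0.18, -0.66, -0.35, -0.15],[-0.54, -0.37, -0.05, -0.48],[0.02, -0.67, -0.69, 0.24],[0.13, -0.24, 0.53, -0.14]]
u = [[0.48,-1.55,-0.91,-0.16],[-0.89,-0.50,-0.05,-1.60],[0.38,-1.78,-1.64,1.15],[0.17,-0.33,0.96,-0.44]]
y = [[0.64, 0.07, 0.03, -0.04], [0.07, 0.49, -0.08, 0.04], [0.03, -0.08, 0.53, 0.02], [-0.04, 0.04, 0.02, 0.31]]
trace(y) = 1.97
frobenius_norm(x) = 1.62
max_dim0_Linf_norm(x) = 0.69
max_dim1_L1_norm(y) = 0.78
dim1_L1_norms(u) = [3.1, 3.04, 4.95, 1.9]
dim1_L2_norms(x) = [0.78, 0.81, 0.99, 0.61]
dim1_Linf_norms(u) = [1.55, 1.6, 1.78, 0.96]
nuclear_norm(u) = 6.65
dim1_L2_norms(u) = [1.87, 1.9, 2.71, 1.12]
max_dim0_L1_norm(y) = 0.78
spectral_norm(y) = 0.67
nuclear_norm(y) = 1.97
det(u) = 2.49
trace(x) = -1.02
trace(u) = -2.10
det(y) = 0.05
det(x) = 0.12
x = u @ y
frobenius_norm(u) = 3.96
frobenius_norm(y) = 1.03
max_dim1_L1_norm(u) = 4.95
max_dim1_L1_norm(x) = 1.62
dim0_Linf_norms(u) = [0.89, 1.78, 1.64, 1.6]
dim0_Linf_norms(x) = [0.54, 0.67, 0.69, 0.48]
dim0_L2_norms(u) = [1.09, 2.44, 2.11, 2.03]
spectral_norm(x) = 1.25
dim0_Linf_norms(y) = [0.64, 0.49, 0.53, 0.31]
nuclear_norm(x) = 2.86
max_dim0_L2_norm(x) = 1.04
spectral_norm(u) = 3.22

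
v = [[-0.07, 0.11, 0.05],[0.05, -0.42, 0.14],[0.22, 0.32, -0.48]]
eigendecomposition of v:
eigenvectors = [[0.79, 0.42, 0.02], [0.27, -0.63, -0.50], [0.54, -0.65, 0.86]]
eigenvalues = [0.0, -0.31, -0.66]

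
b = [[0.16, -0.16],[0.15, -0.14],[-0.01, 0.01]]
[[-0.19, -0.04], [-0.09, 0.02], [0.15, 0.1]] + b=[[-0.03, -0.2], [0.06, -0.12], [0.14, 0.11]]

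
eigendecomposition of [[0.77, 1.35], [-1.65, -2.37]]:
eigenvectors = [[0.78, -0.55], [-0.63, 0.84]]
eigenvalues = [-0.31, -1.29]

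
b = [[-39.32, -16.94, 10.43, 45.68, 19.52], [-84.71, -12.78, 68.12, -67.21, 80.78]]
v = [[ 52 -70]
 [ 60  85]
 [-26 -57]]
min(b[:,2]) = 10.43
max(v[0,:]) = 52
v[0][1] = -70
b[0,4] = 19.52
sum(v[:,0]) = 86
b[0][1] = -16.94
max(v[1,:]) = 85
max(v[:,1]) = 85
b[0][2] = 10.43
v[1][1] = 85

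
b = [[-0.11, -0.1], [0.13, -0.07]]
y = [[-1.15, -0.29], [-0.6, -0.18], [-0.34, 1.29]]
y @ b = [[0.09, 0.14], [0.04, 0.07], [0.21, -0.06]]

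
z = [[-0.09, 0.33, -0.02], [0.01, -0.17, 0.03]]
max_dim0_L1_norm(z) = 0.5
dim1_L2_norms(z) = [0.34, 0.17]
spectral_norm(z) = 0.38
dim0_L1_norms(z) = [0.1, 0.5, 0.05]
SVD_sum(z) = [[-0.08,0.33,-0.03], [0.04,-0.16,0.01]] + [[-0.01,-0.00,0.01], [-0.03,-0.01,0.02]]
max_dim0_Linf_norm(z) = 0.33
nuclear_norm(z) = 0.42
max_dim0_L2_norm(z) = 0.37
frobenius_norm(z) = 0.38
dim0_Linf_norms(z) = [0.09, 0.33, 0.03]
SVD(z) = [[-0.90,0.44],[0.44,0.90]] @ diag([0.38207504275749316, 0.03631338185655287]) @ [[0.22, -0.97, 0.08], [-0.85, -0.15, 0.50]]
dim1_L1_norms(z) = [0.44, 0.21]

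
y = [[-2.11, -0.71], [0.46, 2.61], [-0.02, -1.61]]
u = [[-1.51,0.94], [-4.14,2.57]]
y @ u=[[6.13, -3.81], [-11.5, 7.14], [6.70, -4.16]]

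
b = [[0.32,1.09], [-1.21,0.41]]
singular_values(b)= [1.28, 1.13]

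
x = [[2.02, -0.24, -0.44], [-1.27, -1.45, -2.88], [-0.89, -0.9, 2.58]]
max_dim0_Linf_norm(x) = 2.88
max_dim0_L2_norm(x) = 3.89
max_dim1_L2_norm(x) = 3.47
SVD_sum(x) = [[-0.03, -0.05, -0.28], [-0.29, -0.54, -3.13], [0.21, 0.39, 2.26]] + [[1.65,0.70,-0.27], [-1.16,-0.49,0.19], [-1.41,-0.59,0.23]] + [[0.39, -0.89, 0.12], [0.19, -0.42, 0.05], [0.31, -0.69, 0.09]]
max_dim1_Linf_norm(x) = 2.88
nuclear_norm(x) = 7.97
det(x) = -14.13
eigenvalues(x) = [-2.14, 2.01, 3.29]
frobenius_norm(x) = 4.96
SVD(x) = [[-0.07, 0.67, 0.74], [-0.81, -0.47, 0.35], [0.58, -0.57, 0.58]] @ diag([3.9402789365931477, 2.704938196897805, 1.325673886294669]) @ [[0.09, 0.17, 0.98], [0.91, 0.38, -0.15], [0.40, -0.91, 0.12]]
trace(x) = 3.15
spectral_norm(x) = 3.94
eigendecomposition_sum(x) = [[-0.06,-0.15,-0.09], [-0.81,-1.83,-1.19], [-0.17,-0.38,-0.25]] + [[1.73,-0.20,0.31],[-1.24,0.15,-0.23],[0.73,-0.09,0.13]] + [[0.36, 0.11, -0.66],[0.79, 0.24, -1.46],[-1.45, -0.44, 2.69]]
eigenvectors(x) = [[0.08, 0.77, -0.21], [0.98, -0.55, -0.47], [0.20, 0.32, 0.86]]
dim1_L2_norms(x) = [2.08, 3.47, 2.87]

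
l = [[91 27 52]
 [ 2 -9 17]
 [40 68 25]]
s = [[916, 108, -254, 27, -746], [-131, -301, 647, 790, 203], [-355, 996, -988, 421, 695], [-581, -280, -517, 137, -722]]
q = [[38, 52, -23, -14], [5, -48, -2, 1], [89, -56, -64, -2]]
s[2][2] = -988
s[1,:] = [-131, -301, 647, 790, 203]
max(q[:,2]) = -2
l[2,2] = 25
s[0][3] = 27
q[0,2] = -23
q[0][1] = 52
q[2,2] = -64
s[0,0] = 916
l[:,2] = [52, 17, 25]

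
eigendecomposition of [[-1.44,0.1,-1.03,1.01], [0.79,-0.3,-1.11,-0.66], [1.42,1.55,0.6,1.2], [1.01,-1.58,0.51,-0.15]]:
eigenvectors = [[-0.71+0.00j, (0.24-0.36j), (0.24+0.36j), 0.12+0.00j], [(0.38+0j), (-0.09-0.49j), -0.09+0.49j, (-0.51+0j)], [-0.10+0.00j, -0.72+0.00j, (-0.72-0j), 0.38+0.00j], [(0.59+0j), 0.23-0.01j, (0.23+0.01j), (0.76+0j)]]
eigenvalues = [(-2.48+0j), (-0.07+1.77j), (-0.07-1.77j), (1.33+0j)]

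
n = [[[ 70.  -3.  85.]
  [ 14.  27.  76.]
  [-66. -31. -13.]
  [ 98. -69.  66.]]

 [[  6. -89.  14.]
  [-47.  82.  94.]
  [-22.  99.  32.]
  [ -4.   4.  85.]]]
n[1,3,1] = 4.0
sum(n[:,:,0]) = 49.0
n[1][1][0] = -47.0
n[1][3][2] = 85.0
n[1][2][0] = -22.0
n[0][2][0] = -66.0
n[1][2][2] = 32.0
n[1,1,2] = 94.0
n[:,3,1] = [-69.0, 4.0]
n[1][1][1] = 82.0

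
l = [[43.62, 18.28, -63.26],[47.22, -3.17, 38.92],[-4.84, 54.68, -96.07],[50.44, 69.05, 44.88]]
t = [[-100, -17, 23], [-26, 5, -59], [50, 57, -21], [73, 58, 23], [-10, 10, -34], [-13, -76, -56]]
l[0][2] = -63.26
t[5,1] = -76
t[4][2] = -34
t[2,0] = 50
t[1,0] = -26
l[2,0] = -4.84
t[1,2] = -59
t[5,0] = -13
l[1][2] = 38.92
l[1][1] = -3.17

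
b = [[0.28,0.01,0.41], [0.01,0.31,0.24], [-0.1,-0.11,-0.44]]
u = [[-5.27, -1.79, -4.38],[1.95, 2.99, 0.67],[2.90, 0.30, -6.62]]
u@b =[[-1.06, -0.13, -0.66],[0.51, 0.87, 1.22],[1.48, 0.85, 4.17]]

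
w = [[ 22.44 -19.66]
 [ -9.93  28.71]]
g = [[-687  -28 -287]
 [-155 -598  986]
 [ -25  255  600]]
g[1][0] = -155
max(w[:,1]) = 28.71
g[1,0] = -155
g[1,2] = 986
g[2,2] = 600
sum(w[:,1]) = 9.05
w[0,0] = 22.44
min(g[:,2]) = -287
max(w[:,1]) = 28.71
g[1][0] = -155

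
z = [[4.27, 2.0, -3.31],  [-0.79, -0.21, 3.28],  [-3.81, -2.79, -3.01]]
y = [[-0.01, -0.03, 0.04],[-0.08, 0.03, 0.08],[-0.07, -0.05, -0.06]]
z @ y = [[0.03,  0.1,  0.53], [-0.20,  -0.15,  -0.25], [0.47,  0.18,  -0.2]]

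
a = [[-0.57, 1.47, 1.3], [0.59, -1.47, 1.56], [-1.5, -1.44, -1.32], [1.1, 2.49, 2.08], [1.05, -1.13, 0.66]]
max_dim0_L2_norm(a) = 3.72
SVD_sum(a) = [[0.53,  1.20,  1.05], [0.04,  0.08,  0.07], [-0.73,  -1.66,  -1.46], [1.08,  2.44,  2.15], [-0.02,  -0.04,  -0.04]] + [[-0.31, 0.42, -0.32], [1.08, -1.45, 1.11], [-0.24, 0.32, -0.24], [-0.03, 0.04, -0.03], [0.84, -1.13, 0.86]] + [[-0.79, -0.15, 0.57], [-0.52, -0.1, 0.38], [-0.53, -0.10, 0.38], [0.05, 0.01, -0.04], [0.23, 0.04, -0.17]]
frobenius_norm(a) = 5.45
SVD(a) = [[-0.38, -0.22, -0.71], [-0.03, 0.76, -0.47], [0.52, -0.17, -0.48], [-0.77, -0.02, 0.04], [0.01, 0.59, 0.21]] @ diag([4.470948707868843, 2.798357498537554, 1.3840928299736883]) @ [[-0.32, -0.71, -0.63], [0.51, -0.68, 0.52], [0.80, 0.15, -0.58]]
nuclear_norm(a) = 8.65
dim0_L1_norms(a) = [4.81, 8.0, 6.92]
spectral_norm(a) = 4.47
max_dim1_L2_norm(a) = 3.43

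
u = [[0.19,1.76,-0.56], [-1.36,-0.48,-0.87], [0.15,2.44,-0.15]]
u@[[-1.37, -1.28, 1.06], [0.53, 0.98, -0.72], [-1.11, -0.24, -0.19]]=[[1.29, 1.62, -0.96], [2.57, 1.48, -0.93], [1.25, 2.24, -1.57]]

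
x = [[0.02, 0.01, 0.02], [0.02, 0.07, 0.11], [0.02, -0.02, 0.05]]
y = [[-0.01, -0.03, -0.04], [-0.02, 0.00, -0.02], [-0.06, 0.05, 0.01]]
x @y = [[-0.0, 0.00, -0.00], [-0.01, 0.00, -0.0], [-0.0, 0.0, 0.0]]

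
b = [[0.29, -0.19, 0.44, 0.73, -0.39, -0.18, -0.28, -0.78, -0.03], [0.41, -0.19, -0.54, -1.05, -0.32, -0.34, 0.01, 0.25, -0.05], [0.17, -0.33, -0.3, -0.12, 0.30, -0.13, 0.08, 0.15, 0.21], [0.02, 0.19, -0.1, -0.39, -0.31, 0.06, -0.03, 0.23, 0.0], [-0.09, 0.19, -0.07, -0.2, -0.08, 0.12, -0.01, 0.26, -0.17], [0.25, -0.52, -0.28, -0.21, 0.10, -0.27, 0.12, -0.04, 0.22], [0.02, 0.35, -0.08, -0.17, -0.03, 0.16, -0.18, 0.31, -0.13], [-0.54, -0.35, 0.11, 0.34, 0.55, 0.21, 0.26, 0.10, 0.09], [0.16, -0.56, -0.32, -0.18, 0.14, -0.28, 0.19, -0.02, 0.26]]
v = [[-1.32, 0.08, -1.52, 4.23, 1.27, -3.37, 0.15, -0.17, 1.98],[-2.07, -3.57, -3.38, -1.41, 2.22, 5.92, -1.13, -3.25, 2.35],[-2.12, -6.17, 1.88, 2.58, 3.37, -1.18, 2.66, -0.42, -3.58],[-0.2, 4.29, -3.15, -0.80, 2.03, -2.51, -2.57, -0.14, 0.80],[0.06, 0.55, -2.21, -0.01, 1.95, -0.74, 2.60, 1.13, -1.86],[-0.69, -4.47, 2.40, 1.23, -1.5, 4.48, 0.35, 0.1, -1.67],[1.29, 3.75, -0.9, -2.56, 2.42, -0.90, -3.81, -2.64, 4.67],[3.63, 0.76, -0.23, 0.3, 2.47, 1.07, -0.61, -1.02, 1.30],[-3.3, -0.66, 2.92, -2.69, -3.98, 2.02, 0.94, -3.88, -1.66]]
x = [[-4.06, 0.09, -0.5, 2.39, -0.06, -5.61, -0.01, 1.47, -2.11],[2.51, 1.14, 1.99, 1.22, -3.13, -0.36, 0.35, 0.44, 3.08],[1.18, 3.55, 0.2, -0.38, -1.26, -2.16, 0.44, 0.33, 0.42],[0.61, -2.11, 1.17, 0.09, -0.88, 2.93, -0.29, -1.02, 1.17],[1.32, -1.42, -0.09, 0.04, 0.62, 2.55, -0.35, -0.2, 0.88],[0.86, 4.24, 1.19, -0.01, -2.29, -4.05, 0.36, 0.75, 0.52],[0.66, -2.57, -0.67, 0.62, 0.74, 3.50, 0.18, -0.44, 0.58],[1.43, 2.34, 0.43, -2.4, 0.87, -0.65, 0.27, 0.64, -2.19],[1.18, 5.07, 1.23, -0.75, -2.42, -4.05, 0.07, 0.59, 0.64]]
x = b @ v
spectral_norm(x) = 13.04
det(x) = 0.10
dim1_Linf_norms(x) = [5.61, 3.13, 3.55, 2.93, 2.55, 4.24, 3.5, 2.4, 5.07]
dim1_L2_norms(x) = [7.78, 5.73, 4.57, 4.25, 3.4, 6.54, 4.61, 4.46, 7.22]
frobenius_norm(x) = 16.73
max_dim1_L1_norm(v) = 25.3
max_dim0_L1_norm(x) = 25.86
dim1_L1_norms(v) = [14.09, 25.3, 23.96, 16.49, 11.11, 16.89, 22.94, 11.39, 22.05]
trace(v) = -3.87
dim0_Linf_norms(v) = [3.63, 6.17, 3.38, 4.23, 3.98, 5.92, 3.81, 3.88, 4.67]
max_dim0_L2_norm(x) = 9.84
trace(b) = -0.76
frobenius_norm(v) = 22.27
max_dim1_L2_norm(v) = 9.37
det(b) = -0.00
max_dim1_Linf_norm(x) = 5.61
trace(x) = -4.60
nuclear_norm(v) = 54.63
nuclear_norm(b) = 5.33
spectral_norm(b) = 1.87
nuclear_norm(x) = 31.55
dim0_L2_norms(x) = [5.56, 8.73, 3.03, 3.75, 5.0, 9.84, 0.87, 2.25, 4.7]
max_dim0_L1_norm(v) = 24.3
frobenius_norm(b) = 2.68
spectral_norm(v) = 14.35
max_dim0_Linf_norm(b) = 1.05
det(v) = -477834.90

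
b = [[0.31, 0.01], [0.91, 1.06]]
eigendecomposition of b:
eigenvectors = [[-0.64, -0.01], [0.77, -1.00]]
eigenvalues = [0.3, 1.07]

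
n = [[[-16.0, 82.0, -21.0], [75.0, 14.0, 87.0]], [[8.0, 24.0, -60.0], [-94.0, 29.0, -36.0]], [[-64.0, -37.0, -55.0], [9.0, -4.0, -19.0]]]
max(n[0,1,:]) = 87.0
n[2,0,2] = -55.0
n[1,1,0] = -94.0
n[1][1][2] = -36.0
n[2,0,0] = -64.0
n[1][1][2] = -36.0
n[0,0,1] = 82.0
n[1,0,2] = -60.0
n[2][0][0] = -64.0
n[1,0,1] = 24.0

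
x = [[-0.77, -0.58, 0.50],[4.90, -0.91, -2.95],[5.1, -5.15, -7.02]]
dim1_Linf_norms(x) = [0.77, 4.9, 7.02]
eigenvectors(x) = [[(0.03+0j), 0.16-0.38j, 0.16+0.38j], [(-0.35+0j), (-0.66+0j), (-0.66-0j)], [(-0.93+0j), 0.52-0.36j, (0.52+0.36j)]]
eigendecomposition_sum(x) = [[-0.23+0.00j, (0.14+0j), 0.25-0.00j], [(2.61-0j), (-1.56-0j), -2.78+0.00j], [(6.89-0j), (-4.12-0j), (-7.35+0j)]] + [[(-0.27+0.68j), -0.36+0.07j, (0.13-0j)], [1.15-0.02j, 0.32+0.48j, (-0.08-0.18j)], [-0.89+0.64j, -0.52-0.20j, 0.17+0.10j]] + [[-0.27-0.68j, -0.36-0.07j, (0.13+0j)], [(1.15+0.02j), 0.32-0.48j, (-0.08+0.18j)], [(-0.89-0.64j), (-0.52+0.2j), 0.17-0.10j]]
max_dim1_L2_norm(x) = 10.09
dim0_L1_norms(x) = [10.77, 6.64, 10.47]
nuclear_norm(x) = 14.56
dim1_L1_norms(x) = [1.85, 8.76, 17.27]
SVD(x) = [[-0.05, 0.30, 0.95], [0.47, -0.84, 0.29], [0.88, 0.46, -0.10]] @ diag([11.35045112049935, 2.7339268423739926, 0.4750824998902502]) @ [[0.60, -0.44, -0.67], [-0.72, -0.65, -0.23], [0.34, -0.62, 0.71]]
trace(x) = -8.70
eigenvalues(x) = [(-9.14+0j), (0.22+1.25j), (0.22-1.25j)]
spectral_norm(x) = 11.35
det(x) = -14.74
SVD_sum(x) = [[-0.33, 0.24, 0.37],  [3.20, -2.32, -3.56],  [6.03, -4.36, -6.7]] + [[-0.59, -0.54, -0.19], [1.65, 1.49, 0.52], [-0.91, -0.82, -0.28]] + [[0.15, -0.28, 0.32],[0.05, -0.08, 0.10],[-0.02, 0.03, -0.03]]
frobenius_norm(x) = 11.68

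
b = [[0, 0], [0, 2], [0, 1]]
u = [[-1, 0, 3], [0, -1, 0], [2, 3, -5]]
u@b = [[0, 3], [0, -2], [0, 1]]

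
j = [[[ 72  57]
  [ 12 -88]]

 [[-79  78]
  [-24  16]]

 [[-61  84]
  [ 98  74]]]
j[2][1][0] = 98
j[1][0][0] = -79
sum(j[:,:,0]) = 18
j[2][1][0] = 98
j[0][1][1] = -88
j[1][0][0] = -79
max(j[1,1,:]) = 16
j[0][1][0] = 12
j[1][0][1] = 78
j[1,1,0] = -24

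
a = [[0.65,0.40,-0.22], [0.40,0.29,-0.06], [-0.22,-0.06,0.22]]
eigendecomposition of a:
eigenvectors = [[0.82, 0.58, 0.01],[0.5, -0.72, 0.47],[-0.28, 0.38, 0.88]]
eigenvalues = [0.97, 0.0, 0.19]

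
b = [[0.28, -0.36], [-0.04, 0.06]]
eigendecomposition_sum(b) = [[0.28, -0.37], [-0.04, 0.05]] + [[0.0, 0.01], [0.00, 0.01]]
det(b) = 0.00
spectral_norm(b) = 0.46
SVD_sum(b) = [[0.28,-0.36],[-0.04,0.06]] + [[0.0, 0.00], [0.0, 0.0]]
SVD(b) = [[-0.99, 0.16], [0.16, 0.99]] @ diag([0.4617065948088416, 0.005198106388308498]) @ [[-0.61, 0.79], [0.79, 0.61]]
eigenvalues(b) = [0.33, 0.01]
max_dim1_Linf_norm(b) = 0.36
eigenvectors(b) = [[0.99, 0.8],[-0.15, 0.60]]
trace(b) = 0.34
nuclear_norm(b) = 0.47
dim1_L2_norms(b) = [0.46, 0.07]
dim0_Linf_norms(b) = [0.28, 0.36]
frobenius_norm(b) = 0.46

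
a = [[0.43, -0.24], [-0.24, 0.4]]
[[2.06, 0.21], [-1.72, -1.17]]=a @ [[3.60,-1.73], [-2.15,-3.96]]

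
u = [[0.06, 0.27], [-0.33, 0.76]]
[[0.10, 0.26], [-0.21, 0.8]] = u@[[0.99, -0.15], [0.15, 0.99]]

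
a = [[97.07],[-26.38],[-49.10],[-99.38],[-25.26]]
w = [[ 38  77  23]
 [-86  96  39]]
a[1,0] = -26.38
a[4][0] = -25.26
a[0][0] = 97.07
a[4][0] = -25.26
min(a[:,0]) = -99.38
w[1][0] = -86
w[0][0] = 38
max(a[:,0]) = 97.07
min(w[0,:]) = 23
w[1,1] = 96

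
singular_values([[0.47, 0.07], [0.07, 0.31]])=[0.5, 0.28]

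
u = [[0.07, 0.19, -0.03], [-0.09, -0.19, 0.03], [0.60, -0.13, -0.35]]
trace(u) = -0.47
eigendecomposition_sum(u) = [[(-0.03-0j),-0.04+0.00j,-0.00+0.00j], [(0.01+0j),0.01-0.00j,0.00-0.00j], [-0.06-0.00j,-0.07+0.00j,(-0+0j)]] + [[0.05+0.05j,(0.11-0.18j),-0.01-0.04j], [(-0.05-0.04j),(-0.1+0.17j),(0.01+0.04j)], [(0.33+0.07j),-0.03-1.00j,(-0.17-0.14j)]] + [[(0.05-0.05j), 0.11+0.18j, -0.01+0.04j],[(-0.05+0.04j), -0.10-0.17j, (0.01-0.04j)],[(0.33-0.07j), (-0.03+1j), -0.17+0.14j]]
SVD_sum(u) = [[0.04, -0.01, -0.02],[-0.06, 0.01, 0.03],[0.61, -0.1, -0.35]] + [[0.03, 0.2, -0.00], [-0.03, -0.2, 0.00], [-0.01, -0.03, 0.0]] + [[-0.0, 0.0, -0.00], [-0.00, 0.00, -0.00], [-0.0, 0.00, -0.0]]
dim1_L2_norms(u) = [0.2, 0.21, 0.71]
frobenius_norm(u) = 0.77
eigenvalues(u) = [(-0.02+0j), (-0.22+0.08j), (-0.22-0.08j)]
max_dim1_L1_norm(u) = 1.08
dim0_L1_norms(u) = [0.76, 0.51, 0.41]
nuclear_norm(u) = 1.00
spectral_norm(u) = 0.71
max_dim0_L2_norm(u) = 0.61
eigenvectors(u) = [[-0.46+0.00j,(-0.17-0.11j),-0.17+0.11j],  [0.09+0.00j,(0.16+0.1j),0.16-0.10j],  [-0.88+0.00j,-0.96+0.00j,(-0.96-0j)]]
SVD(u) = [[-0.07, 0.70, -0.71], [0.09, -0.71, -0.7], [-0.99, -0.11, -0.02]] @ diag([0.7106421663102588, 0.2852007184694478, 0.006947060268436605]) @ [[-0.86, 0.14, 0.50], [0.16, 0.99, -0.01], [0.49, -0.07, 0.87]]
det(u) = -0.00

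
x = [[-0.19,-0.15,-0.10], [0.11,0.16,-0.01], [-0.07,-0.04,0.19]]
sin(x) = [[-0.19, -0.15, -0.1], [0.11, 0.16, -0.01], [-0.07, -0.04, 0.19]]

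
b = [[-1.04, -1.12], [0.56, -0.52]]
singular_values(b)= [1.53, 0.76]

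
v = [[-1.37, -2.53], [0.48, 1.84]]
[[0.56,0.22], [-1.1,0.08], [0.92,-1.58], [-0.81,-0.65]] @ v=[[-0.66, -1.01], [1.55, 2.93], [-2.02, -5.23], [0.8, 0.85]]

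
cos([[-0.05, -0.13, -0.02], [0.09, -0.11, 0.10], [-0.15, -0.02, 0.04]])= [[1.00, -0.01, 0.01], [0.01, 1.00, 0.0], [0.00, -0.01, 1.0]]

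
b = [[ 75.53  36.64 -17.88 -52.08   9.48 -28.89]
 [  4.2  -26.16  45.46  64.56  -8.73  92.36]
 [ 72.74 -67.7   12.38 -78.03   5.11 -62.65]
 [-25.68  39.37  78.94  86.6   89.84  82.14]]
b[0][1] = 36.64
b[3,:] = [-25.68, 39.37, 78.94, 86.6, 89.84, 82.14]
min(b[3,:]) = -25.68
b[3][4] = 89.84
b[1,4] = -8.73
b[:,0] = [75.53, 4.2, 72.74, -25.68]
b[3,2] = 78.94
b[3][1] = 39.37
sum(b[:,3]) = 21.049999999999997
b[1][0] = 4.2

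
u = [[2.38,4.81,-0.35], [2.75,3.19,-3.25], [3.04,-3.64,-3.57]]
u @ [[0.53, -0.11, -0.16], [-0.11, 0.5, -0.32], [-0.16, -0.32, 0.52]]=[[0.79, 2.26, -2.1], [1.63, 2.33, -3.15], [2.58, -1.01, -1.18]]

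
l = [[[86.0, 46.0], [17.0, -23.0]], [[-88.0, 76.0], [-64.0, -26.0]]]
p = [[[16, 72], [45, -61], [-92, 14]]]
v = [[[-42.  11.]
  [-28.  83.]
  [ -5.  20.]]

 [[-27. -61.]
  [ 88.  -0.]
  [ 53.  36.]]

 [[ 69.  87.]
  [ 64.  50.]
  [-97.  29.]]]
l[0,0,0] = 86.0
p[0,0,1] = 72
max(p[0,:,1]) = 72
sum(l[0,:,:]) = 126.0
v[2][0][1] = 87.0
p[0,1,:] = [45, -61]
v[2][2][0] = -97.0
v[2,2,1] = 29.0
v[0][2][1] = 20.0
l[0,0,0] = 86.0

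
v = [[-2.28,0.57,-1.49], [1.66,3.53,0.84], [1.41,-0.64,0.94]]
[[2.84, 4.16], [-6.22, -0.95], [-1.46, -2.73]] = v @ [[-1.42,  -0.89], [-1.06,  0.45], [-0.14,  -1.26]]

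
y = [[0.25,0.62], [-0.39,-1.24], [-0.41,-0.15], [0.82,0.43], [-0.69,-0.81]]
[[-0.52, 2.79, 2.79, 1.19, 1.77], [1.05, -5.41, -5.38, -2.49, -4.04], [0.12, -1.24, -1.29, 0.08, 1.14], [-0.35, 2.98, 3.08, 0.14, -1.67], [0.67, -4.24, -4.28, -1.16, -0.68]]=y@[[0.02,1.62,1.77,-1.06,-4.49], [-0.85,3.85,3.78,2.34,4.67]]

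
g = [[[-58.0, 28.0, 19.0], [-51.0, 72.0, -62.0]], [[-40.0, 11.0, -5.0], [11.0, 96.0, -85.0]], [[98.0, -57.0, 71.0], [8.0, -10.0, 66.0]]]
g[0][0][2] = 19.0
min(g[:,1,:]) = -85.0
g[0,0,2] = 19.0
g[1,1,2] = -85.0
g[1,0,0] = -40.0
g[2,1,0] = 8.0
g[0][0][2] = 19.0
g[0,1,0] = -51.0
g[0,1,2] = -62.0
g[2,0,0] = 98.0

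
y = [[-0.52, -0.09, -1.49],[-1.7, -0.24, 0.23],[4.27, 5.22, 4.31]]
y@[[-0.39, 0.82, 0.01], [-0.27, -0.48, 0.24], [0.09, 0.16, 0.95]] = [[0.09,-0.62,-1.44], [0.75,-1.24,0.14], [-2.69,1.69,5.39]]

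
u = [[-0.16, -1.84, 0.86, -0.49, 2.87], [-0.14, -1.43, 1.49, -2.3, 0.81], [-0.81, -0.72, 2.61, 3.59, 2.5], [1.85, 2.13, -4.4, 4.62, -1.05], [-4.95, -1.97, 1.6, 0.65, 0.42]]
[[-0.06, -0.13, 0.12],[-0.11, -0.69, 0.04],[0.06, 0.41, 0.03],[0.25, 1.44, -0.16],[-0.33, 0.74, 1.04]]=u @[[0.05, -0.18, -0.18], [0.06, -0.02, -0.14], [0.01, -0.21, -0.08], [0.02, 0.20, 0.02], [0.02, 0.03, -0.03]]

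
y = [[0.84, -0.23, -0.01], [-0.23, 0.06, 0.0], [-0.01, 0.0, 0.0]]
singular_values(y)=[0.9, 0.0, 0.0]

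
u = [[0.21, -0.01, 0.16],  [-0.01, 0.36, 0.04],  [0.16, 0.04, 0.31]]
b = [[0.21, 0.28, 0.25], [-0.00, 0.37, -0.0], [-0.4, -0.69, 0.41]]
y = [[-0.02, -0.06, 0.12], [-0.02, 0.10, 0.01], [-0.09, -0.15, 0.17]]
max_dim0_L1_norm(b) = 1.34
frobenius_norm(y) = 0.30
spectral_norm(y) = 0.28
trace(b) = 0.99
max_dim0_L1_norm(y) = 0.31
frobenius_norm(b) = 1.06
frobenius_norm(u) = 0.57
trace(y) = 0.25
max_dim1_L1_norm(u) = 0.51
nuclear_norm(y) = 0.41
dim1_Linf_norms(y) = [0.12, 0.1, 0.17]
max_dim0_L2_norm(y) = 0.21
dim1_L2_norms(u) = [0.26, 0.36, 0.35]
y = u @ b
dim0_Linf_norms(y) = [0.09, 0.15, 0.17]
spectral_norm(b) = 0.97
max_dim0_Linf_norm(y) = 0.17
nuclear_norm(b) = 1.54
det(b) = 0.07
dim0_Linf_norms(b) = [0.4, 0.69, 0.41]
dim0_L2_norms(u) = [0.26, 0.36, 0.35]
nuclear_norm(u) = 0.88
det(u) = 0.01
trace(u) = 0.88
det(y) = 0.00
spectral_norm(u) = 0.44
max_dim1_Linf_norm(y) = 0.17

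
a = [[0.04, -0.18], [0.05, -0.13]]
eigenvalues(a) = [(-0.05+0.04j), (-0.05-0.04j)]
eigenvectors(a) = [[(-0.88+0j), (-0.88-0j)], [-0.42+0.21j, (-0.42-0.21j)]]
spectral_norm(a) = 0.23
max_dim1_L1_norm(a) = 0.22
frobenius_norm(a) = 0.23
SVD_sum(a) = [[0.05, -0.18], [0.04, -0.13]] + [[-0.01, -0.0], [0.01, 0.0]]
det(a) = 0.00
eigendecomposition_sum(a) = [[(0.02+0.07j), -0.09-0.10j], [0.02+0.03j, -0.06-0.02j]] + [[0.02-0.07j, -0.09+0.10j],  [0.02-0.03j, -0.06+0.02j]]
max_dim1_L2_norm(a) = 0.18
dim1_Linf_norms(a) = [0.18, 0.13]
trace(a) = -0.09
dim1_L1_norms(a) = [0.22, 0.18]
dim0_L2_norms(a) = [0.06, 0.22]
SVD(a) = [[-0.8, -0.6], [-0.6, 0.80]] @ diag([0.23049556314744818, 0.01648621755712121]) @ [[-0.27, 0.96],[0.96, 0.27]]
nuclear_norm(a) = 0.25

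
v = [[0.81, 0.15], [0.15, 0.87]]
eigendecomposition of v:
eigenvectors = [[-0.77, -0.63], [0.63, -0.77]]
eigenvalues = [0.69, 0.99]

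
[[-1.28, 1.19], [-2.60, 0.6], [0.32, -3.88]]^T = [[-1.28, -2.6, 0.32], [1.19, 0.60, -3.88]]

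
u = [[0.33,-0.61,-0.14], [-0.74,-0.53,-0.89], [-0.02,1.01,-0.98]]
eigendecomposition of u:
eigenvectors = [[-0.89+0.00j, (-0.08+0.26j), (-0.08-0.26j)],[0.38+0.00j, 0.05+0.64j, 0.05-0.64j],[(0.25+0j), 0.72+0.00j, 0.72-0.00j]]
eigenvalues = [(0.63+0j), (-0.9+0.89j), (-0.9-0.89j)]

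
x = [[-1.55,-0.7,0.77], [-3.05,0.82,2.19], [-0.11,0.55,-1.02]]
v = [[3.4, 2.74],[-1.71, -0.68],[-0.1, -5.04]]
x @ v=[[-4.15, -7.65], [-11.99, -19.95], [-1.21, 4.47]]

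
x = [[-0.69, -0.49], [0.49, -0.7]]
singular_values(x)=[0.86, 0.85]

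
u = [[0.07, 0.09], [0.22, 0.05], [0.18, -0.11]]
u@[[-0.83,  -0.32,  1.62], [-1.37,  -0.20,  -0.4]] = [[-0.18, -0.04, 0.08], [-0.25, -0.08, 0.34], [0.00, -0.04, 0.34]]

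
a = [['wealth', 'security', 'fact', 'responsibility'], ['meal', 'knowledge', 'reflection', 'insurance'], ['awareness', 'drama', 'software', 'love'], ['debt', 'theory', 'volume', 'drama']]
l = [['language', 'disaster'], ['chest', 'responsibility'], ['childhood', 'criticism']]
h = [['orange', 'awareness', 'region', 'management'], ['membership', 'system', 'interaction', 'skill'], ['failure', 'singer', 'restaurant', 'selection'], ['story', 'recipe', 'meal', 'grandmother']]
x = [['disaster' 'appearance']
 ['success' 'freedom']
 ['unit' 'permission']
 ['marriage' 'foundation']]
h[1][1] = 'system'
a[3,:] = ['debt', 'theory', 'volume', 'drama']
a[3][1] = 'theory'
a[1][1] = 'knowledge'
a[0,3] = 'responsibility'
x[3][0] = 'marriage'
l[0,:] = ['language', 'disaster']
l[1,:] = ['chest', 'responsibility']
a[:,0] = ['wealth', 'meal', 'awareness', 'debt']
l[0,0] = 'language'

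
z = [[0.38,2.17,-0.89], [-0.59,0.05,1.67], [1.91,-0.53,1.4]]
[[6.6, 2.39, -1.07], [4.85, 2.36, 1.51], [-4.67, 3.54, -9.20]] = z@[[-2.62,  1.04,  -4.35], [4.26,  1.63,  0.01], [1.85,  1.73,  -0.63]]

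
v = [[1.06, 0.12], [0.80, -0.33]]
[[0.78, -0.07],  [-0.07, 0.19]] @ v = [[0.77, 0.12],[0.08, -0.07]]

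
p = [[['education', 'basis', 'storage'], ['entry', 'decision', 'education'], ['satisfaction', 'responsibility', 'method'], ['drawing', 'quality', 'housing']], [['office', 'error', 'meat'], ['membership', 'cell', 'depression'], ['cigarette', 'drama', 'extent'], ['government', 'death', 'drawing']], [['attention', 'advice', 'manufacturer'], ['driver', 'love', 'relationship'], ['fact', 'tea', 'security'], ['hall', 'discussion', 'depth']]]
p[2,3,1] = 'discussion'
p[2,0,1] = 'advice'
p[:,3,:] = [['drawing', 'quality', 'housing'], ['government', 'death', 'drawing'], ['hall', 'discussion', 'depth']]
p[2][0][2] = 'manufacturer'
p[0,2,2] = 'method'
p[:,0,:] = [['education', 'basis', 'storage'], ['office', 'error', 'meat'], ['attention', 'advice', 'manufacturer']]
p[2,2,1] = 'tea'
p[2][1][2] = 'relationship'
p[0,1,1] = 'decision'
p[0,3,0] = 'drawing'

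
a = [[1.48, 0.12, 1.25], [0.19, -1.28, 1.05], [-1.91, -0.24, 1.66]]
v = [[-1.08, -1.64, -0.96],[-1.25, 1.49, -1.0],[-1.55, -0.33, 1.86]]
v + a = [[0.40, -1.52, 0.29], [-1.06, 0.21, 0.05], [-3.46, -0.57, 3.52]]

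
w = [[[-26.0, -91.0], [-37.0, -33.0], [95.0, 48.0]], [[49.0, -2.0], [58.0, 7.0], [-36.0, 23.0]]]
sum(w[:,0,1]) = -93.0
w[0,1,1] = -33.0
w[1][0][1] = -2.0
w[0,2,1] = 48.0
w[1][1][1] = 7.0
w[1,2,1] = 23.0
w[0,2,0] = 95.0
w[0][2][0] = 95.0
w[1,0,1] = -2.0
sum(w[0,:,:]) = -44.0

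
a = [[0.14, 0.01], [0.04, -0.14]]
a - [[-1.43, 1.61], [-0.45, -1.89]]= [[1.57, -1.60], [0.49, 1.75]]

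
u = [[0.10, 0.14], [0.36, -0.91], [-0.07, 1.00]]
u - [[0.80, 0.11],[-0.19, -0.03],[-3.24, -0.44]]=[[-0.70,0.03], [0.55,-0.88], [3.17,1.44]]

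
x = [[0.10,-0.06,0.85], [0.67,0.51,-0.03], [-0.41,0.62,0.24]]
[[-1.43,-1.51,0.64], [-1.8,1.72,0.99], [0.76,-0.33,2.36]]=x @ [[-2.72,1.55,-0.71], [-0.04,1.22,2.93], [-1.36,-1.87,1.04]]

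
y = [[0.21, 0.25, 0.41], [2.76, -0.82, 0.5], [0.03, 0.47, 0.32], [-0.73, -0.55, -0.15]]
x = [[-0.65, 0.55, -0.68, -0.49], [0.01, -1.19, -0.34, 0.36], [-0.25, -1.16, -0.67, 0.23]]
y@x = [[-0.24, -0.66, -0.5, 0.08], [-1.93, 1.91, -1.93, -1.53], [-0.09, -0.91, -0.39, 0.23], [0.51, 0.43, 0.78, 0.13]]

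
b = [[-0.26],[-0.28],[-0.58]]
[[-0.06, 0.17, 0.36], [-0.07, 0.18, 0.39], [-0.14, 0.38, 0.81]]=b@[[0.25,  -0.66,  -1.39]]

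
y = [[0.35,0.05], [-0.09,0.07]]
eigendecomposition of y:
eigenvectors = [[0.95, -0.19], [-0.32, 0.98]]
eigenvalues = [0.33, 0.09]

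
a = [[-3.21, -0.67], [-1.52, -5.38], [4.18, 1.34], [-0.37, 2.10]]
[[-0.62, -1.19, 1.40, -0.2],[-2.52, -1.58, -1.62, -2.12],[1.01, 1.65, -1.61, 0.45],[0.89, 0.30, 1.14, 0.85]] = a @ [[0.10, 0.33, -0.53, -0.02], [0.44, 0.2, 0.45, 0.40]]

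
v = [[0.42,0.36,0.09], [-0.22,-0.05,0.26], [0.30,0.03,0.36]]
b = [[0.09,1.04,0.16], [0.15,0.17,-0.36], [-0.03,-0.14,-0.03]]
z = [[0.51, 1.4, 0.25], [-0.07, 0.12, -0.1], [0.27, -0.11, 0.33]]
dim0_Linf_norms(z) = [0.51, 1.4, 0.33]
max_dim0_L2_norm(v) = 0.56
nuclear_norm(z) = 1.98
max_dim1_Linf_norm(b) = 1.04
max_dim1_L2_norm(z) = 1.51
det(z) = 0.00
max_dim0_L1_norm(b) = 1.35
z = b + v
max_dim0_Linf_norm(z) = 1.4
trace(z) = 0.96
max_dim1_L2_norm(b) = 1.06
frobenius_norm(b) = 1.15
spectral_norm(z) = 1.51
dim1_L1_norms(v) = [0.87, 0.53, 0.69]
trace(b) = 0.23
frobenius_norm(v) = 0.81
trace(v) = 0.73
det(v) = 0.05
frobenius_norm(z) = 1.58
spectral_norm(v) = 0.67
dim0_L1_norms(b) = [0.27, 1.35, 0.55]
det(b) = 0.01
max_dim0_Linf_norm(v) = 0.42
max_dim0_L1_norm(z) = 1.63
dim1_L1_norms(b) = [1.29, 0.68, 0.2]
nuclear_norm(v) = 1.25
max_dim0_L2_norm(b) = 1.06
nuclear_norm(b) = 1.50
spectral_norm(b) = 1.07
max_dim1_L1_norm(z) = 2.16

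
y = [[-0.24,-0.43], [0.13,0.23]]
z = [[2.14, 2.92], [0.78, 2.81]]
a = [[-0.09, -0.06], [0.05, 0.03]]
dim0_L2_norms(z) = [2.28, 4.05]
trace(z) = 4.95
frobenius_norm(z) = 4.65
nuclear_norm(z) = 5.39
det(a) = 0.00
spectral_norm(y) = 0.56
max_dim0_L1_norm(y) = 0.66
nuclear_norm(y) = 0.56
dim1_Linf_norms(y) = [0.43, 0.23]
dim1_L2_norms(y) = [0.49, 0.26]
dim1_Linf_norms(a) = [0.09, 0.05]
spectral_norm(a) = 0.12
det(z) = 3.74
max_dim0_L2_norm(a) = 0.1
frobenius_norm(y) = 0.56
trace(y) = -0.01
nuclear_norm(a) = 0.13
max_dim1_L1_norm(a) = 0.15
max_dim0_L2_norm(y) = 0.49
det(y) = 0.00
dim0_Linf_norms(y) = [0.24, 0.43]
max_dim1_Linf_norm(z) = 2.92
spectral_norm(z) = 4.58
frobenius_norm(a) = 0.12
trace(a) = -0.06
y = a @ z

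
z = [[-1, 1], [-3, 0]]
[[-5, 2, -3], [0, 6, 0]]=z @ [[0, -2, 0], [-5, 0, -3]]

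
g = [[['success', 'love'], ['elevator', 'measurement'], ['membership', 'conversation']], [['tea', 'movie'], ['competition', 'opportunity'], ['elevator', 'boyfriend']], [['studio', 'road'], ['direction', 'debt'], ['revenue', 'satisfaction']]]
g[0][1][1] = 'measurement'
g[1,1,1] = 'opportunity'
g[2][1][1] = 'debt'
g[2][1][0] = 'direction'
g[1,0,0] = 'tea'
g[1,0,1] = 'movie'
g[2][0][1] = 'road'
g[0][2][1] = 'conversation'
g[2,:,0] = ['studio', 'direction', 'revenue']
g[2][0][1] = 'road'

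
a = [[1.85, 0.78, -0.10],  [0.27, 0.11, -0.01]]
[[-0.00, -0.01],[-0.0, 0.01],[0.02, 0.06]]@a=[[-0.00, -0.00, 0.0], [0.00, 0.00, -0.0], [0.05, 0.02, -0.00]]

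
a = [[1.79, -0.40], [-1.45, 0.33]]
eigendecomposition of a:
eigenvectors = [[0.78,  0.22],[-0.63,  0.98]]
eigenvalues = [2.11, 0.01]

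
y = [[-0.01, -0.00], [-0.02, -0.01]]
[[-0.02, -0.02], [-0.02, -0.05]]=y @[[2.10, 2.43], [-1.81, 0.03]]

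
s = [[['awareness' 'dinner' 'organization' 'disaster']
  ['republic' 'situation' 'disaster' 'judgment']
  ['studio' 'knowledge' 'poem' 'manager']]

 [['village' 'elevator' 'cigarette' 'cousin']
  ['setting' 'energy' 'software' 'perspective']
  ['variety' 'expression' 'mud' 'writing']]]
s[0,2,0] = 'studio'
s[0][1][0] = 'republic'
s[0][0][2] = 'organization'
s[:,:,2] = [['organization', 'disaster', 'poem'], ['cigarette', 'software', 'mud']]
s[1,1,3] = 'perspective'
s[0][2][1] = 'knowledge'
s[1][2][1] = 'expression'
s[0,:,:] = [['awareness', 'dinner', 'organization', 'disaster'], ['republic', 'situation', 'disaster', 'judgment'], ['studio', 'knowledge', 'poem', 'manager']]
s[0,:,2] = ['organization', 'disaster', 'poem']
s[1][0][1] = 'elevator'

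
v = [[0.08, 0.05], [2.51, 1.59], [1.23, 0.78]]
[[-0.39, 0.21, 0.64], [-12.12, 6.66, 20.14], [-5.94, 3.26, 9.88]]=v@ [[-3.98, 1.03, 4.56], [-1.34, 2.56, 5.47]]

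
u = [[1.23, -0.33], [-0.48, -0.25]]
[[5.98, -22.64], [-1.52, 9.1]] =u @ [[4.29, -18.59], [-2.14, -0.69]]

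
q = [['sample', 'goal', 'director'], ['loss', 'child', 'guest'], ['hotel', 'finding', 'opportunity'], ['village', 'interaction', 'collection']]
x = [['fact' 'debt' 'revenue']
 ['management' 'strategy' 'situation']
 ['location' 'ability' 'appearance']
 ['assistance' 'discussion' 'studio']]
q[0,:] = ['sample', 'goal', 'director']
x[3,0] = 'assistance'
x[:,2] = ['revenue', 'situation', 'appearance', 'studio']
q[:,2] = ['director', 'guest', 'opportunity', 'collection']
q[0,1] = 'goal'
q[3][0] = 'village'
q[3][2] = 'collection'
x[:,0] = ['fact', 'management', 'location', 'assistance']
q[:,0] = ['sample', 'loss', 'hotel', 'village']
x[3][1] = 'discussion'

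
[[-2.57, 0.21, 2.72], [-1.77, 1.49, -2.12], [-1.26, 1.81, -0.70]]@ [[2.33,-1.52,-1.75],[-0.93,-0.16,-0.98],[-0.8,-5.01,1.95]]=[[-8.36, -9.75, 9.60], [-3.81, 13.07, -2.5], [-4.06, 5.13, -0.93]]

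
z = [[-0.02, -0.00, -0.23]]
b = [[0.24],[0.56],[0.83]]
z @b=[[-0.2]]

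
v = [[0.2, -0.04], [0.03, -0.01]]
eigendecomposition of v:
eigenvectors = [[0.99, 0.19], [0.15, 0.98]]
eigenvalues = [0.19, -0.0]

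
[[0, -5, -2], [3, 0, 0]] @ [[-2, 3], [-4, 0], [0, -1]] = [[20, 2], [-6, 9]]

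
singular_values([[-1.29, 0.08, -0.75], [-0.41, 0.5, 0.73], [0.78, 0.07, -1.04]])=[1.6, 1.46, 0.46]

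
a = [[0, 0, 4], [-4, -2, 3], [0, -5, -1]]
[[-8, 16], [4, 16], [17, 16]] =a@[[-1, 1], [-3, -4], [-2, 4]]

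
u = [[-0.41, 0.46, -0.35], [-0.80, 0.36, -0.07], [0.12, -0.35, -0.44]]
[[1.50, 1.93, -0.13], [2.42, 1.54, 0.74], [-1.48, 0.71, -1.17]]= u @ [[-2.15, -1.23, -0.90],[2.15, 1.00, 0.46],[1.07, -2.75, 2.04]]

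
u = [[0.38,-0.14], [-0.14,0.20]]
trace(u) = 0.58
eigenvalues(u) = [0.46, 0.12]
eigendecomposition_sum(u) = [[0.35,-0.19], [-0.19,0.10]] + [[0.03, 0.05],[0.05, 0.10]]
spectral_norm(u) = 0.46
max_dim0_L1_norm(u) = 0.52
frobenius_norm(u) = 0.47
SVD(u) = [[-0.88, 0.48],  [0.48, 0.88]] @ diag([0.4564331697709324, 0.12356683022906764]) @ [[-0.88, 0.48], [0.48, 0.88]]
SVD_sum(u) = [[0.35, -0.19], [-0.19, 0.1]] + [[0.03,0.05], [0.05,0.1]]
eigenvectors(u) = [[0.88, 0.48], [-0.48, 0.88]]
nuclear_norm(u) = 0.58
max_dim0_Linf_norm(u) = 0.38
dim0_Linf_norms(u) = [0.38, 0.2]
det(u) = 0.06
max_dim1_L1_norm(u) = 0.52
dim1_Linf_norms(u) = [0.38, 0.2]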